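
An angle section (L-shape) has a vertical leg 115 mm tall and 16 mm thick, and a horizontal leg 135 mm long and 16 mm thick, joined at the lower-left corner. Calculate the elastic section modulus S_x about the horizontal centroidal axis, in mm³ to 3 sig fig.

S_x ≈ 5.28 × 10⁴ mm³

Split into non-overlapping primitives; take the origin at the lower-left of the bounding box.
Vertical leg: 16 × 115, A = 1 840 mm², y = 57.5 mm, Ī = 2 027 833 mm⁴.
Horizontal leg (remainder): 119 × 16, A = 1 904 mm², y = 8 mm, Ī = 40 619 mm⁴.
Centroid: ȳ = ΣA·y / ΣA = 32.327 mm.
Transfer each piece to the horizontal centroidal axis using Ī + A·d² with d = y − 32.327:
  vertical leg: d = 25.173 mm → contributes +3 193 812 mm⁴
  horizontal leg (remainder): d = -24.327 mm → contributes +1 167 404 mm⁴
Total I = 4 361 216 mm⁴.
Extreme fibre distance c = 82.673 mm; S = I/c = 52 753 mm³.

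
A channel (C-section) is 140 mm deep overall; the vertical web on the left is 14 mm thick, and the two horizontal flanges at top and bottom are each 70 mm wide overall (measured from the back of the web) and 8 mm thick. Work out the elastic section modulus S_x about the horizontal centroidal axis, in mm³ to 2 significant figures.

Split into non-overlapping primitives; take the origin at the lower-left of the bounding box.
Web: 14 × 140, A = 1 960 mm², y = 70 mm, Ī = 3 201 333 mm⁴.
Top flange (beyond web): 56 × 8, A = 448 mm², y = 136 mm, Ī = 2 389 mm⁴.
Bottom flange (beyond web): 56 × 8, A = 448 mm², y = 4 mm, Ī = 2 389 mm⁴.
By symmetry the centroid is at mid-height, ȳ = 70 mm.
Transfer each piece to the horizontal centroidal axis using Ī + A·d² with d = y − 70:
  web: d = 0 mm → contributes +3 201 333 mm⁴
  top flange (beyond web): d = 66 mm → contributes +1 953 877 mm⁴
  bottom flange (beyond web): d = -66 mm → contributes +1 953 877 mm⁴
Total I = 7 109 088 mm⁴.
Extreme fibre distance c = 70 mm; S = I/c = 101 558 mm³.

S_x ≈ 1.0 × 10⁵ mm³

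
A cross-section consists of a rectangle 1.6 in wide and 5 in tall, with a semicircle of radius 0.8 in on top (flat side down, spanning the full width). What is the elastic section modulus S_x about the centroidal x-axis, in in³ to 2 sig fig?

S_x ≈ 8.0 in³

Treat the section as a set of non-overlapping primitives; coordinates are from the bounding-box lower-left.
Rectangular body: 1.6 × 5, A = 8 in², y = 2.5 in, Ī = 16.67 in⁴.
Semicircular cap: semicircle r = 0.8, A = 1.005 in², y = 5.34 in, Ī = 0.04496 in⁴.
Centroid: ȳ = ΣA·y / ΣA = 2.817 in.
Transfer each piece to the centroidal x-axis using Ī + A·d² with d = y − 2.817:
  rectangular body: d = -0.317 in → contributes +17.47 in⁴
  semicircular cap: d = 2.523 in → contributes +6.442 in⁴
Total I = 23.91 in⁴.
Extreme fibre distance c = 2.983 in; S = I/c = 8.016 in³.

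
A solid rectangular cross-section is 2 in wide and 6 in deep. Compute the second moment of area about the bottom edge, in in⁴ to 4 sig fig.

I_base ≈ 144.0 in⁴

The section: 2 × 6, A = 12 in², y = 3 in, Ī = 36 in⁴.
Transfer it to a horizontal axis along the bottom face using Ī + A·d² with d = y − 0:
  the section: d = 3 in → contributes +144 in⁴
Total I = 144 in⁴.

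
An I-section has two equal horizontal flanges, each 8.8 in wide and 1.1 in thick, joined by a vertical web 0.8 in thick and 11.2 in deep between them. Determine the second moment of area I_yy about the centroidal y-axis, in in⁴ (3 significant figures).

I_yy ≈ 125 in⁴

Break the section into simple shapes (no overlaps), measuring from the bottom-left corner of the bounding box.
Bottom flange: 8.8 × 1.1, A = 9.68 in², x = 4.4 in, Ī = 62.468 in⁴.
Web: 0.8 × 11.2, A = 8.96 in², x = 4.4 in, Ī = 0.47787 in⁴.
Top flange: 8.8 × 1.1, A = 9.68 in², x = 4.4 in, Ī = 62.468 in⁴.
By symmetry the centroid is at mid-width, x̄ = 4.4 in.
All pieces are centred on the centroidal y-axis, so I = ΣĪ = 125.41 in⁴.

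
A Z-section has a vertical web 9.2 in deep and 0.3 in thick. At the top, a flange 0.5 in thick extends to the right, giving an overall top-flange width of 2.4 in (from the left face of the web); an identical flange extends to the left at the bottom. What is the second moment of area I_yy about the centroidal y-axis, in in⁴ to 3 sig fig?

Treat the section as a set of non-overlapping primitives; coordinates are from the bounding-box lower-left.
Web: 0.3 × 9.2, A = 2.76 in², x = 2.25 in, Ī = 0.0207 in⁴.
Top flange (beyond web): 2.1 × 0.5, A = 1.05 in², x = 3.45 in, Ī = 0.38588 in⁴.
Bottom flange (beyond web): 2.1 × 0.5, A = 1.05 in², x = 1.05 in, Ī = 0.38588 in⁴.
Centroid: x̄ = ΣA·x / ΣA = 2.25 in.
Transfer each piece to the centroidal y-axis using Ī + A·d² with d = x − 2.25:
  web: d = 0 in → contributes +0.0207 in⁴
  top flange (beyond web): d = 1.2 in → contributes +1.8979 in⁴
  bottom flange (beyond web): d = -1.2 in → contributes +1.8979 in⁴
Total I = 3.8165 in⁴.

I_yy ≈ 3.82 in⁴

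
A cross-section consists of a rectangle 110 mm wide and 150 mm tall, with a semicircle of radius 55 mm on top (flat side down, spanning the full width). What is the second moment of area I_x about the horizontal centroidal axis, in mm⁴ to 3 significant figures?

Break the section into simple shapes (no overlaps), measuring from the bottom-left corner of the bounding box.
Rectangular body: 110 × 150, A = 16 500 mm², y = 75 mm, Ī = 30 937 500 mm⁴.
Semicircular cap: semicircle r = 55, A = 4751.7 mm², y = 173.34 mm, Ī = 1 004 345 mm⁴.
Centroid: ȳ = ΣA·y / ΣA = 96.988 mm.
Transfer each piece to the horizontal centroidal axis using Ī + A·d² with d = y − 96.988:
  rectangular body: d = -21.988 mm → contributes +38 915 118 mm⁴
  semicircular cap: d = 76.354 mm → contributes +28 706 397 mm⁴
Total I = 67 621 516 mm⁴.

I_x ≈ 6.76 × 10⁷ mm⁴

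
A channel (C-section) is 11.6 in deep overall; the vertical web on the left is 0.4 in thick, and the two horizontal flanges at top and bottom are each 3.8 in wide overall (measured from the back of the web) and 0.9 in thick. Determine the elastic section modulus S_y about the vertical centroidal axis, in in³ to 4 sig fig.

S_y ≈ 6.146 in³

Treat the section as a set of non-overlapping primitives; coordinates are from the bounding-box lower-left.
Web: 0.4 × 11.6, A = 4.64 in², x = 0.2 in, Ī = 0.0618667 in⁴.
Top flange (beyond web): 3.4 × 0.9, A = 3.06 in², x = 2.1 in, Ī = 2.9478 in⁴.
Bottom flange (beyond web): 3.4 × 0.9, A = 3.06 in², x = 2.1 in, Ī = 2.9478 in⁴.
Centroid: x̄ = ΣA·x / ΣA = 1.28067 in.
Transfer each piece to the vertical centroidal axis using Ī + A·d² with d = x − 1.28067:
  web: d = -1.08067 in → contributes +5.48067 in⁴
  top flange (beyond web): d = 0.819331 in → contributes +5.00199 in⁴
  bottom flange (beyond web): d = 0.819331 in → contributes +5.00199 in⁴
Total I = 15.4846 in⁴.
Extreme fibre distance c = 2.51933 in; S = I/c = 6.14633 in³.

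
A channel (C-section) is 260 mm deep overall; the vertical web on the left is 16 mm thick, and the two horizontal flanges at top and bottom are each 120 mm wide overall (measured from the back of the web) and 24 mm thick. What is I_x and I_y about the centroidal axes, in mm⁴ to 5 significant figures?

I_x ≈ 9.3183 × 10⁷ mm⁴, I_y ≈ 1.2757 × 10⁷ mm⁴

Split into non-overlapping primitives; take the origin at the lower-left of the bounding box.
Web: 16 × 260, A = 4 160 mm², y = 130 mm, Ī = 23 434 667 mm⁴.
Top flange (beyond web): 104 × 24, A = 2 496 mm², y = 248 mm, Ī = 119 808 mm⁴.
Bottom flange (beyond web): 104 × 24, A = 2 496 mm², y = 12 mm, Ī = 119 808 mm⁴.
By symmetry the centroid is at mid-height, ȳ = 130 mm.
Transfer each piece to the centroidal x-axis using Ī + A·d² with d = y − 130:
  web: d = 0 mm → contributes +23 434 667 mm⁴
  top flange (beyond web): d = 118 mm → contributes +34 874 112 mm⁴
  bottom flange (beyond web): d = -118 mm → contributes +34 874 112 mm⁴
Total I = 93 182 891 mm⁴.
For the y-axis: x̄ = 40.72727 mm.
Repeating about the centroidal y-axis gives I_y = 12 756 930 mm⁴.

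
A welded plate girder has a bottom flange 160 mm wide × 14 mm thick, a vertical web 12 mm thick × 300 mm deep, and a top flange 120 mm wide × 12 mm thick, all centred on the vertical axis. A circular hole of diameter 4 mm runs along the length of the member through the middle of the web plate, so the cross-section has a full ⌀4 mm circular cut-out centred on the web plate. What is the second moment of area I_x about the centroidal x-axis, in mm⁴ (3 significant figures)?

I_x ≈ 1.15 × 10⁸ mm⁴

Treat the section as a set of non-overlapping primitives; coordinates are from the bounding-box lower-left.
Bottom plate: 160 × 14, A = 2 240 mm², y = 7 mm, Ī = 36 587 mm⁴.
Web plate: 12 × 300, A = 3 600 mm², y = 164 mm, Ī = 27 000 000 mm⁴.
Top plate: 120 × 12, A = 1 440 mm², y = 320 mm, Ī = 17 280 mm⁴.
Hole (subtracted): ⌀4, A = 12.566 mm², y = 164 mm, Ī = 12.566 mm⁴.
Centroid: ȳ = ΣA·y / ΣA = 146.52 mm.
Transfer each piece to the centroidal x-axis using Ī + A·d² with d = y − 146.52:
  bottom plate: d = -139.52 mm → contributes +43 639 594 mm⁴
  web plate: d = 17.481 mm → contributes +28 100 073 mm⁴
  top plate: d = 173.48 mm → contributes +43 354 889 mm⁴
  hole: d = 17.481 mm → contributes −3852.5 mm⁴
Total I = 115 090 703 mm⁴.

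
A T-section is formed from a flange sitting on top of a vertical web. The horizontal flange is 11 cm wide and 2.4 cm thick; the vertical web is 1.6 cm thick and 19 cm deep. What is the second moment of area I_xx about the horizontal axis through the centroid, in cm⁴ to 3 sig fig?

I_xx ≈ 2540 cm⁴

Treat the section as a set of non-overlapping primitives; coordinates are from the bounding-box lower-left.
Flange: 11 × 2.4, A = 26.4 cm², y = 20.2 cm, Ī = 12.672 cm⁴.
Web: 1.6 × 19, A = 30.4 cm², y = 9.5 cm, Ī = 914.53 cm⁴.
Centroid: ȳ = ΣA·y / ΣA = 14.473 cm.
Transfer each piece to the horizontal axis through the centroid using Ī + A·d² with d = y − 14.473:
  flange: d = 5.7268 cm → contributes +878.48 cm⁴
  web: d = -4.9732 cm → contributes +1666.4 cm⁴
Total I = 2544.9 cm⁴.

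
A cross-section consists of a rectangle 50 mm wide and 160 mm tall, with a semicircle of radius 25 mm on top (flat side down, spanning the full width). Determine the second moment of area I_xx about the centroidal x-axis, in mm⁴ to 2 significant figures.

I_xx ≈ 2.4 × 10⁷ mm⁴

Treat the section as a set of non-overlapping primitives; coordinates are from the bounding-box lower-left.
Rectangular body: 50 × 160, A = 8 000 mm², y = 80 mm, Ī = 17 066 667 mm⁴.
Semicircular cap: semicircle r = 25, A = 981.7 mm², y = 170.6 mm, Ī = 42 874 mm⁴.
Centroid: ȳ = ΣA·y / ΣA = 89.9 mm.
Transfer each piece to the centroidal x-axis using Ī + A·d² with d = y − 89.9:
  rectangular body: d = -9.904 mm → contributes +17 851 403 mm⁴
  semicircular cap: d = 80.71 mm → contributes +6 437 477 mm⁴
Total I = 24 288 879 mm⁴.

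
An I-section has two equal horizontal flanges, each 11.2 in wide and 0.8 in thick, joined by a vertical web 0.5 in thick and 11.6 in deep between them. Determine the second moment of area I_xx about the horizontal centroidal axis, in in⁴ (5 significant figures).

Break the section into simple shapes (no overlaps), measuring from the bottom-left corner of the bounding box.
Bottom flange: 11.2 × 0.8, A = 8.96 in², y = 0.4 in, Ī = 0.4778667 in⁴.
Web: 0.5 × 11.6, A = 5.8 in², y = 6.6 in, Ī = 65.03733 in⁴.
Top flange: 11.2 × 0.8, A = 8.96 in², y = 12.8 in, Ī = 0.4778667 in⁴.
By symmetry the centroid is at mid-height, ȳ = 6.6 in.
Transfer each piece to the horizontal centroidal axis using Ī + A·d² with d = y − 6.6:
  bottom flange: d = -6.2 in → contributes +344.9003 in⁴
  web: d = 0 in → contributes +65.03733 in⁴
  top flange: d = 6.2 in → contributes +344.9003 in⁴
Total I = 754.8379 in⁴.

I_xx ≈ 754.84 in⁴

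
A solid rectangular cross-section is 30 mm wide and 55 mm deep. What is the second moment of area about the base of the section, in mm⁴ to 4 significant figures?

I_base ≈ 1.664 × 10⁶ mm⁴

The section: 30 × 55, A = 1 650 mm², y = 27.5 mm, Ī = 415 938 mm⁴.
Transfer it to a horizontal axis along the bottom face using Ī + A·d² with d = y − 0:
  the section: d = 27.5 mm → contributes +1 663 750 mm⁴
Total I = 1 663 750 mm⁴.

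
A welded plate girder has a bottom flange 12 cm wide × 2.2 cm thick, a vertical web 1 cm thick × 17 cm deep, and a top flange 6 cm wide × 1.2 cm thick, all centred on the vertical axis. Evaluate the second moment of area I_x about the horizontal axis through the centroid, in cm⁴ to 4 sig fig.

Treat the section as a set of non-overlapping primitives; coordinates are from the bounding-box lower-left.
Bottom plate: 12 × 2.2, A = 26.4 cm², y = 1.1 cm, Ī = 10.648 cm⁴.
Web plate: 1 × 17, A = 17 cm², y = 10.7 cm, Ī = 409.417 cm⁴.
Top plate: 6 × 1.2, A = 7.2 cm², y = 19.8 cm, Ī = 0.864 cm⁴.
Centroid: ȳ = ΣA·y / ΣA = 6.98617 cm.
Transfer each piece to the horizontal axis through the centroid using Ī + A·d² with d = y − 6.98617:
  bottom plate: d = -5.88617 cm → contributes +925.327 cm⁴
  web plate: d = 3.71383 cm → contributes +643.89 cm⁴
  top plate: d = 12.8138 cm → contributes +1183.06 cm⁴
Total I = 2752.28 cm⁴.

I_x ≈ 2752 cm⁴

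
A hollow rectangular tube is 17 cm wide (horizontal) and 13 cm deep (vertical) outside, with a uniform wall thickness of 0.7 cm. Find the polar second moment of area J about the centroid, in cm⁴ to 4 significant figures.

J ≈ 2736 cm⁴

Split into non-overlapping primitives; take the origin at the lower-left of the bounding box.
Outer rectangle: 17 × 13, A = 221 cm², y = 6.5 cm, Ī = 3112.42 cm⁴.
Inner void (subtracted): 15.6 × 11.6, A = 180.96 cm², y = 6.5 cm, Ī = 2029.16 cm⁴.
By symmetry the centroid is at mid-height, ȳ = 6.5 cm.
All pieces are centred on the centroidal x-axis, so I = ΣĪ (holes subtracted) = 1083.25 cm⁴.
Repeating about the centroidal y-axis gives I_y = 1652.55 cm⁴.
Polar second moment: J = I_x + I_y = 2735.8 cm⁴.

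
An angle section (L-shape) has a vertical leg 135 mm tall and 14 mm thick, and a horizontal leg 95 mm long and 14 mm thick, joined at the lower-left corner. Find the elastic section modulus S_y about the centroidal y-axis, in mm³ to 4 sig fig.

S_y ≈ 3.206 × 10⁴ mm³

Split into non-overlapping primitives; take the origin at the lower-left of the bounding box.
Vertical leg: 14 × 135, A = 1 890 mm², x = 7 mm, Ī = 30 870 mm⁴.
Horizontal leg (remainder): 81 × 14, A = 1 134 mm², x = 54.5 mm, Ī = 620 015 mm⁴.
Centroid: x̄ = ΣA·x / ΣA = 24.8125 mm.
Transfer each piece to the centroidal y-axis using Ī + A·d² with d = x − 24.8125:
  vertical leg: d = -17.8125 mm → contributes +630 539 mm⁴
  horizontal leg (remainder): d = 29.6875 mm → contributes +1 619 463 mm⁴
Total I = 2 250 002 mm⁴.
Extreme fibre distance c = 70.1875 mm; S = I/c = 32 057 mm³.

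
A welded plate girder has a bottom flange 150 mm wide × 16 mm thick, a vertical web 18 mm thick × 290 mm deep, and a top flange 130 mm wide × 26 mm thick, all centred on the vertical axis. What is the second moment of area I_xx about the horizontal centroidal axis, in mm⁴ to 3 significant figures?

Break the section into simple shapes (no overlaps), measuring from the bottom-left corner of the bounding box.
Bottom plate: 150 × 16, A = 2 400 mm², y = 8 mm, Ī = 51 200 mm⁴.
Web plate: 18 × 290, A = 5 220 mm², y = 161 mm, Ī = 36 583 500 mm⁴.
Top plate: 130 × 26, A = 3 380 mm², y = 319 mm, Ī = 190 407 mm⁴.
Centroid: ȳ = ΣA·y / ΣA = 176.17 mm.
Transfer each piece to the horizontal centroidal axis using Ī + A·d² with d = y − 176.17:
  bottom plate: d = -168.17 mm → contributes +67 923 756 mm⁴
  web plate: d = -15.167 mm → contributes +37 784 341 mm⁴
  top plate: d = 142.83 mm → contributes +69 146 422 mm⁴
Total I = 174 854 519 mm⁴.

I_xx ≈ 1.75 × 10⁸ mm⁴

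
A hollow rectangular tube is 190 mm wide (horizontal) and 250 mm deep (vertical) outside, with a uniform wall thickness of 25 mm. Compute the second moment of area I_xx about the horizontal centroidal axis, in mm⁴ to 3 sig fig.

I_xx ≈ 1.54 × 10⁸ mm⁴

Decompose the section into non-overlapping parts with the origin at the bottom-left of its bounding rectangle.
Outer rectangle: 190 × 250, A = 47 500 mm², y = 125 mm, Ī = 247 395 833 mm⁴.
Inner void (subtracted): 140 × 200, A = 28 000 mm², y = 125 mm, Ī = 93 333 333 mm⁴.
By symmetry the centroid is at mid-height, ȳ = 125 mm.
All pieces are centred on the horizontal centroidal axis, so I = ΣĪ (holes subtracted) = 154 062 500 mm⁴.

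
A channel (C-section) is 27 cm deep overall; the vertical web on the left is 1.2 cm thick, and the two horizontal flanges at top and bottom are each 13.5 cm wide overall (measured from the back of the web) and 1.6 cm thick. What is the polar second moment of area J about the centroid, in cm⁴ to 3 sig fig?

Split into non-overlapping primitives; take the origin at the lower-left of the bounding box.
Web: 1.2 × 27, A = 32.4 cm², y = 13.5 cm, Ī = 1968.3 cm⁴.
Top flange (beyond web): 12.3 × 1.6, A = 19.68 cm², y = 26.2 cm, Ī = 4.1984 cm⁴.
Bottom flange (beyond web): 12.3 × 1.6, A = 19.68 cm², y = 0.8 cm, Ī = 4.1984 cm⁴.
By symmetry the centroid is at mid-height, ȳ = 13.5 cm.
Transfer each piece to the centroidal x-axis using Ī + A·d² with d = y − 13.5:
  web: d = 0 cm → contributes +1968.3 cm⁴
  top flange (beyond web): d = 12.7 cm → contributes +3178.4 cm⁴
  bottom flange (beyond web): d = -12.7 cm → contributes +3178.4 cm⁴
Total I = 8325.1 cm⁴.
For the y-axis: x̄ = 4.3023 cm.
Repeating about the centroidal y-axis gives I_y = 1309.8 cm⁴.
Polar second moment: J = I_x + I_y = 9634.9 cm⁴.

J ≈ 9630 cm⁴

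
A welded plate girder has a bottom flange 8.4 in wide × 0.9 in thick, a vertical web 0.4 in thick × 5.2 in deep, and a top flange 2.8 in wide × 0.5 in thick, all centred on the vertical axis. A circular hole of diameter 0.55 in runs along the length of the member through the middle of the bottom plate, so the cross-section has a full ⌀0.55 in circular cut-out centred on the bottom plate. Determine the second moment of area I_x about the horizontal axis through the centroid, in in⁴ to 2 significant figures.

I_x ≈ 54 in⁴

Treat the section as a set of non-overlapping primitives; coordinates are from the bounding-box lower-left.
Bottom plate: 8.4 × 0.9, A = 7.56 in², y = 0.45 in, Ī = 0.5103 in⁴.
Web plate: 0.4 × 5.2, A = 2.08 in², y = 3.5 in, Ī = 4.687 in⁴.
Top plate: 2.8 × 0.5, A = 1.4 in², y = 6.35 in, Ī = 0.02917 in⁴.
Hole (subtracted): ⌀0.55, A = 0.2376 in², y = 0.45 in, Ī = 0.004492 in⁴.
Centroid: ȳ = ΣA·y / ΣA = 1.802 in.
Transfer each piece to the horizontal axis through the centroid using Ī + A·d² with d = y − 1.802:
  bottom plate: d = -1.352 in → contributes +14.33 in⁴
  web plate: d = 1.698 in → contributes +10.68 in⁴
  top plate: d = 4.548 in → contributes +28.99 in⁴
  hole: d = -1.352 in → contributes −0.4387 in⁴
Total I = 53.56 in⁴.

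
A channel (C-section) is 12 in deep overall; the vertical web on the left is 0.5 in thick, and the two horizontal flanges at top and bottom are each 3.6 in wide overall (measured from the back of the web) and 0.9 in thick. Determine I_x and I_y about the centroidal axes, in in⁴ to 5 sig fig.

I_x ≈ 244.25 in⁴, I_y ≈ 13.961 in⁴

Split into non-overlapping primitives; take the origin at the lower-left of the bounding box.
Web: 0.5 × 12, A = 6 in², y = 6 in, Ī = 72 in⁴.
Top flange (beyond web): 3.1 × 0.9, A = 2.79 in², y = 11.55 in, Ī = 0.188325 in⁴.
Bottom flange (beyond web): 3.1 × 0.9, A = 2.79 in², y = 0.45 in, Ī = 0.188325 in⁴.
By symmetry the centroid is at mid-height, ȳ = 6 in.
Transfer each piece to the centroidal x-axis using Ī + A·d² with d = y − 6:
  web: d = 0 in → contributes +72 in⁴
  top flange (beyond web): d = 5.55 in → contributes +86.1273 in⁴
  bottom flange (beyond web): d = -5.55 in → contributes +86.1273 in⁴
Total I = 244.2546 in⁴.
For the y-axis: x̄ = 1.117358 in.
Repeating about the centroidal y-axis gives I_y = 13.96111 in⁴.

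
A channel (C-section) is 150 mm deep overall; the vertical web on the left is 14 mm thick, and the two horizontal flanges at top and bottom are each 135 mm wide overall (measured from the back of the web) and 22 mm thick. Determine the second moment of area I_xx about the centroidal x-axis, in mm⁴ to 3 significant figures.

I_xx ≈ 2.60 × 10⁷ mm⁴

Break the section into simple shapes (no overlaps), measuring from the bottom-left corner of the bounding box.
Web: 14 × 150, A = 2 100 mm², y = 75 mm, Ī = 3 937 500 mm⁴.
Top flange (beyond web): 121 × 22, A = 2 662 mm², y = 139 mm, Ī = 107 367 mm⁴.
Bottom flange (beyond web): 121 × 22, A = 2 662 mm², y = 11 mm, Ī = 107 367 mm⁴.
By symmetry the centroid is at mid-height, ȳ = 75 mm.
Transfer each piece to the centroidal x-axis using Ī + A·d² with d = y − 75:
  web: d = 0 mm → contributes +3 937 500 mm⁴
  top flange (beyond web): d = 64 mm → contributes +11 010 919 mm⁴
  bottom flange (beyond web): d = -64 mm → contributes +11 010 919 mm⁴
Total I = 25 959 339 mm⁴.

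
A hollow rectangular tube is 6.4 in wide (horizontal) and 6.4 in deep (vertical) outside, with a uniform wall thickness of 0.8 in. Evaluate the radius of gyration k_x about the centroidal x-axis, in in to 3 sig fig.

Break the section into simple shapes (no overlaps), measuring from the bottom-left corner of the bounding box.
Outer rectangle: 6.4 × 6.4, A = 40.96 in², y = 3.2 in, Ī = 139.81 in⁴.
Inner void (subtracted): 4.8 × 4.8, A = 23.04 in², y = 3.2 in, Ī = 44.237 in⁴.
By symmetry the centroid is at mid-height, ȳ = 3.2 in.
All pieces are centred on the centroidal x-axis, so I = ΣĪ (holes subtracted) = 95.573 in⁴.
Radius of gyration: k = √(I/A) = √(95.573 / 17.92) = 2.3094 in.

k_x ≈ 2.31 in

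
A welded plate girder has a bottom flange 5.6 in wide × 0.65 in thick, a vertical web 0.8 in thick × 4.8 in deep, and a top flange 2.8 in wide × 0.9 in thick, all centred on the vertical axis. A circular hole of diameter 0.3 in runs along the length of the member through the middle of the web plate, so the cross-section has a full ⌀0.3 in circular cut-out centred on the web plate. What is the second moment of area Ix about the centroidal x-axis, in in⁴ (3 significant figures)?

Break the section into simple shapes (no overlaps), measuring from the bottom-left corner of the bounding box.
Bottom plate: 5.6 × 0.65, A = 3.64 in², y = 0.325 in, Ī = 0.12816 in⁴.
Web plate: 0.8 × 4.8, A = 3.84 in², y = 3.05 in, Ī = 7.3728 in⁴.
Top plate: 2.8 × 0.9, A = 2.52 in², y = 5.9 in, Ī = 0.1701 in⁴.
Hole (subtracted): ⌀0.3, A = 0.070686 in², y = 3.05 in, Ī = 0.00039761 in⁴.
Centroid: ȳ = ΣA·y / ΣA = 2.7744 in.
Transfer each piece to the centroidal x-axis using Ī + A·d² with d = y − 2.7744:
  bottom plate: d = -2.4494 in → contributes +21.966 in⁴
  web plate: d = 0.27565 in → contributes +7.6646 in⁴
  top plate: d = 3.1256 in → contributes +24.79 in⁴
  hole: d = 0.27565 in → contributes −0.0057685 in⁴
Total I = 54.414 in⁴.

Ix ≈ 54.4 in⁴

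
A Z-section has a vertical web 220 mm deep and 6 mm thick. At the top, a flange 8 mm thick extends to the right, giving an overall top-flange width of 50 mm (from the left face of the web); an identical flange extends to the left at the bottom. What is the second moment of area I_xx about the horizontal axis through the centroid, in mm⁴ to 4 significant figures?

Break the section into simple shapes (no overlaps), measuring from the bottom-left corner of the bounding box.
Web: 6 × 220, A = 1 320 mm², y = 110 mm, Ī = 5 324 000 mm⁴.
Top flange (beyond web): 44 × 8, A = 352 mm², y = 216 mm, Ī = 1877.33 mm⁴.
Bottom flange (beyond web): 44 × 8, A = 352 mm², y = 4 mm, Ī = 1877.33 mm⁴.
Centroid: ȳ = ΣA·y / ΣA = 110 mm.
Transfer each piece to the horizontal axis through the centroid using Ī + A·d² with d = y − 110:
  web: d = 0 mm → contributes +5 324 000 mm⁴
  top flange (beyond web): d = 106 mm → contributes +3 956 949 mm⁴
  bottom flange (beyond web): d = -106 mm → contributes +3 956 949 mm⁴
Total I = 13 237 899 mm⁴.

I_xx ≈ 1.324 × 10⁷ mm⁴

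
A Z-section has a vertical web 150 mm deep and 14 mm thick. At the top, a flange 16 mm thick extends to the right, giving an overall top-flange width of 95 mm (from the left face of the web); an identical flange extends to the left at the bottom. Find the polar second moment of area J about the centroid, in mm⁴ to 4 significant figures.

Decompose the section into non-overlapping parts with the origin at the bottom-left of its bounding rectangle.
Web: 14 × 150, A = 2 100 mm², y = 75 mm, Ī = 3 937 500 mm⁴.
Top flange (beyond web): 81 × 16, A = 1 296 mm², y = 142 mm, Ī = 27 648 mm⁴.
Bottom flange (beyond web): 81 × 16, A = 1 296 mm², y = 8 mm, Ī = 27 648 mm⁴.
Centroid: ȳ = ΣA·y / ΣA = 75 mm.
Transfer each piece to the centroidal x-axis using Ī + A·d² with d = y − 75:
  web: d = 0 mm → contributes +3 937 500 mm⁴
  top flange (beyond web): d = 67 mm → contributes +5 845 392 mm⁴
  bottom flange (beyond web): d = -67 mm → contributes +5 845 392 mm⁴
Total I = 15 628 284 mm⁴.
For the y-axis: x̄ = 88 mm.
Repeating about the centroidal y-axis gives I_y = 7 299 676 mm⁴.
Polar second moment: J = I_x + I_y = 22 927 960 mm⁴.

J ≈ 2.293 × 10⁷ mm⁴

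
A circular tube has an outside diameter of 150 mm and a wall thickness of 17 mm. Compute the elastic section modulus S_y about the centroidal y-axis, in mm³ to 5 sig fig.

Split into non-overlapping primitives; take the origin at the lower-left of the bounding box.
Outer circle: ⌀150, A = 17671.46 mm², x = 75 mm, Ī = 24 850 489 mm⁴.
Bore (subtracted): ⌀116, A = 10568.32 mm², x = 75 mm, Ī = 8 887 955 mm⁴.
By symmetry the centroid is at mid-width, x̄ = 75 mm.
All pieces are centred on the centroidal y-axis, so I = ΣĪ (holes subtracted) = 15 962 534 mm⁴.
Extreme fibre distance c = 75 mm; S = I/c = 212833.8 mm³.

S_y ≈ 2.1283 × 10⁵ mm³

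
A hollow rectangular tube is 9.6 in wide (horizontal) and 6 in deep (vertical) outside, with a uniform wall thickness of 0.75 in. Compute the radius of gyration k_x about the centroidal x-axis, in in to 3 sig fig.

Treat the section as a set of non-overlapping primitives; coordinates are from the bounding-box lower-left.
Outer rectangle: 9.6 × 6, A = 57.6 in², y = 3 in, Ī = 172.8 in⁴.
Inner void (subtracted): 8.1 × 4.5, A = 36.45 in², y = 3 in, Ī = 61.509 in⁴.
By symmetry the centroid is at mid-height, ȳ = 3 in.
All pieces are centred on the centroidal x-axis, so I = ΣĪ (holes subtracted) = 111.29 in⁴.
Radius of gyration: k = √(I/A) = √(111.29 / 21.15) = 2.2939 in.

k_x ≈ 2.29 in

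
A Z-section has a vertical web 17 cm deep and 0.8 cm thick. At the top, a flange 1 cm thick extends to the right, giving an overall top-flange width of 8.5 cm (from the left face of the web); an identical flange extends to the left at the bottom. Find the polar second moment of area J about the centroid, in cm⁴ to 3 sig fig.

J ≈ 1670 cm⁴

Break the section into simple shapes (no overlaps), measuring from the bottom-left corner of the bounding box.
Web: 0.8 × 17, A = 13.6 cm², y = 8.5 cm, Ī = 327.53 cm⁴.
Top flange (beyond web): 7.7 × 1, A = 7.7 cm², y = 16.5 cm, Ī = 0.64167 cm⁴.
Bottom flange (beyond web): 7.7 × 1, A = 7.7 cm², y = 0.5 cm, Ī = 0.64167 cm⁴.
Centroid: ȳ = ΣA·y / ΣA = 8.5 cm.
Transfer each piece to the centroidal x-axis using Ī + A·d² with d = y − 8.5:
  web: d = 0 cm → contributes +327.53 cm⁴
  top flange (beyond web): d = 8 cm → contributes +493.44 cm⁴
  bottom flange (beyond web): d = -8 cm → contributes +493.44 cm⁴
Total I = 1314.4 cm⁴.
For the y-axis: x̄ = 8.1 cm.
Repeating about the centroidal y-axis gives I_y = 354.98 cm⁴.
Polar second moment: J = I_x + I_y = 1669.4 cm⁴.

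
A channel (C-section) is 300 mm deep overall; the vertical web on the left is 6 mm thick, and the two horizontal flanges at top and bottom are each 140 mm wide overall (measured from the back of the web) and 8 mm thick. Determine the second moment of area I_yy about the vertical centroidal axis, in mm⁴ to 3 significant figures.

Treat the section as a set of non-overlapping primitives; coordinates are from the bounding-box lower-left.
Web: 6 × 300, A = 1 800 mm², x = 3 mm, Ī = 5 400 mm⁴.
Top flange (beyond web): 134 × 8, A = 1 072 mm², x = 73 mm, Ī = 1 604 069 mm⁴.
Bottom flange (beyond web): 134 × 8, A = 1 072 mm², x = 73 mm, Ī = 1 604 069 mm⁴.
Centroid: x̄ = ΣA·x / ΣA = 41.053 mm.
Transfer each piece to the vertical centroidal axis using Ī + A·d² with d = x − 41.053:
  web: d = -38.053 mm → contributes +2 611 820 mm⁴
  top flange (beyond web): d = 31.947 mm → contributes +2 698 182 mm⁴
  bottom flange (beyond web): d = 31.947 mm → contributes +2 698 182 mm⁴
Total I = 8 008 184 mm⁴.

I_yy ≈ 8.01 × 10⁶ mm⁴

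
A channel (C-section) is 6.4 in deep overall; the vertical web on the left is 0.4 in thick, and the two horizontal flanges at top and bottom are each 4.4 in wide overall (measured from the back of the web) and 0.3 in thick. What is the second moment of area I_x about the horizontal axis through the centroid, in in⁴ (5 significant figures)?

I_x ≈ 31.082 in⁴

Break the section into simple shapes (no overlaps), measuring from the bottom-left corner of the bounding box.
Web: 0.4 × 6.4, A = 2.56 in², y = 3.2 in, Ī = 8.738133 in⁴.
Top flange (beyond web): 4 × 0.3, A = 1.2 in², y = 6.25 in, Ī = 0.009 in⁴.
Bottom flange (beyond web): 4 × 0.3, A = 1.2 in², y = 0.15 in, Ī = 0.009 in⁴.
By symmetry the centroid is at mid-height, ȳ = 3.2 in.
Transfer each piece to the horizontal axis through the centroid using Ī + A·d² with d = y − 3.2:
  web: d = 0 in → contributes +8.738133 in⁴
  top flange (beyond web): d = 3.05 in → contributes +11.172 in⁴
  bottom flange (beyond web): d = -3.05 in → contributes +11.172 in⁴
Total I = 31.08213 in⁴.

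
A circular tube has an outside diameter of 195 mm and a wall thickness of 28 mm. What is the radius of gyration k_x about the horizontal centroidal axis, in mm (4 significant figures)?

Split into non-overlapping primitives; take the origin at the lower-left of the bounding box.
Outer circle: ⌀195, A = 29864.8 mm², y = 97.5 mm, Ī = 70 975 481 mm⁴.
Bore (subtracted): ⌀139, A = 15174.7 mm², y = 97.5 mm, Ī = 18 324 372 mm⁴.
By symmetry the centroid is at mid-height, ȳ = 97.5 mm.
All pieces are centred on the horizontal centroidal axis, so I = ΣĪ (holes subtracted) = 52 651 109 mm⁴.
Radius of gyration: k = √(I/A) = √(52 651 109 / 14690.1) = 59.8676 mm.

k_x ≈ 59.87 mm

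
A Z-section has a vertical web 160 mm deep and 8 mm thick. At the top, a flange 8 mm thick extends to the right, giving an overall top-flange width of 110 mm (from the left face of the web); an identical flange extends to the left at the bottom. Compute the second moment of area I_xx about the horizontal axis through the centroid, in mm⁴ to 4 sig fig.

I_xx ≈ 1.217 × 10⁷ mm⁴

Decompose the section into non-overlapping parts with the origin at the bottom-left of its bounding rectangle.
Web: 8 × 160, A = 1 280 mm², y = 80 mm, Ī = 2 730 667 mm⁴.
Top flange (beyond web): 102 × 8, A = 816 mm², y = 156 mm, Ī = 4 352 mm⁴.
Bottom flange (beyond web): 102 × 8, A = 816 mm², y = 4 mm, Ī = 4 352 mm⁴.
Centroid: ȳ = ΣA·y / ΣA = 80 mm.
Transfer each piece to the horizontal axis through the centroid using Ī + A·d² with d = y − 80:
  web: d = 0 mm → contributes +2 730 667 mm⁴
  top flange (beyond web): d = 76 mm → contributes +4 717 568 mm⁴
  bottom flange (beyond web): d = -76 mm → contributes +4 717 568 mm⁴
Total I = 12 165 803 mm⁴.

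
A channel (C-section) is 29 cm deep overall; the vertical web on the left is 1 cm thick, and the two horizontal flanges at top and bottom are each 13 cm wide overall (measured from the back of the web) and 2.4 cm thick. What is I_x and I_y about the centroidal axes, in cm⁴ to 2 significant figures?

I_x ≈ 1.2 × 10⁴ cm⁴, I_y ≈ 1500 cm⁴

Decompose the section into non-overlapping parts with the origin at the bottom-left of its bounding rectangle.
Web: 1 × 29, A = 29 cm², y = 14.5 cm, Ī = 2 032 cm⁴.
Top flange (beyond web): 12 × 2.4, A = 28.8 cm², y = 27.8 cm, Ī = 13.82 cm⁴.
Bottom flange (beyond web): 12 × 2.4, A = 28.8 cm², y = 1.2 cm, Ī = 13.82 cm⁴.
By symmetry the centroid is at mid-height, ȳ = 14.5 cm.
Transfer each piece to the centroidal x-axis using Ī + A·d² with d = y − 14.5:
  web: d = 0 cm → contributes +2 032 cm⁴
  top flange (beyond web): d = 13.3 cm → contributes +5 108 cm⁴
  bottom flange (beyond web): d = -13.3 cm → contributes +5 108 cm⁴
Total I = 12 249 cm⁴.
For the y-axis: x̄ = 4.823 cm.
Repeating about the centroidal y-axis gives I_y = 1 509 cm⁴.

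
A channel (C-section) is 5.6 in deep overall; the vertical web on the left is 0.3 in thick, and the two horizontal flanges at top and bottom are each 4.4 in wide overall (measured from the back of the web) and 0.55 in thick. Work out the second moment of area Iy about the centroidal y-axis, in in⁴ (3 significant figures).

Split into non-overlapping primitives; take the origin at the lower-left of the bounding box.
Web: 0.3 × 5.6, A = 1.68 in², x = 0.15 in, Ī = 0.0126 in⁴.
Top flange (beyond web): 4.1 × 0.55, A = 2.255 in², x = 2.35 in, Ī = 3.1589 in⁴.
Bottom flange (beyond web): 4.1 × 0.55, A = 2.255 in², x = 2.35 in, Ī = 3.1589 in⁴.
Centroid: x̄ = ΣA·x / ΣA = 1.7529 in.
Transfer each piece to the centroidal y-axis using Ī + A·d² with d = x − 1.7529:
  web: d = -1.6029 in → contributes +4.329 in⁴
  top flange (beyond web): d = 0.59709 in → contributes +3.9628 in⁴
  bottom flange (beyond web): d = 0.59709 in → contributes +3.9628 in⁴
Total I = 12.255 in⁴.

Iy ≈ 12.3 in⁴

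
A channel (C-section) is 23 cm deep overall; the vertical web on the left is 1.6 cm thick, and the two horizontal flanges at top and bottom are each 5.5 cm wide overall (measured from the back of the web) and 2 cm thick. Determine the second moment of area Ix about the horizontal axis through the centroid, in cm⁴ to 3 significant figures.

Decompose the section into non-overlapping parts with the origin at the bottom-left of its bounding rectangle.
Web: 1.6 × 23, A = 36.8 cm², y = 11.5 cm, Ī = 1622.3 cm⁴.
Top flange (beyond web): 3.9 × 2, A = 7.8 cm², y = 22 cm, Ī = 2.6 cm⁴.
Bottom flange (beyond web): 3.9 × 2, A = 7.8 cm², y = 1 cm, Ī = 2.6 cm⁴.
By symmetry the centroid is at mid-height, ȳ = 11.5 cm.
Transfer each piece to the horizontal axis through the centroid using Ī + A·d² with d = y − 11.5:
  web: d = 0 cm → contributes +1622.3 cm⁴
  top flange (beyond web): d = 10.5 cm → contributes +862.55 cm⁴
  bottom flange (beyond web): d = -10.5 cm → contributes +862.55 cm⁴
Total I = 3347.4 cm⁴.

Ix ≈ 3350 cm⁴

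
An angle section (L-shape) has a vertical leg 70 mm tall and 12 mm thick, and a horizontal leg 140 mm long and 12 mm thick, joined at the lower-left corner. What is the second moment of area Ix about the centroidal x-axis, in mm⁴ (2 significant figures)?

Ix ≈ 8.2 × 10⁵ mm⁴

Treat the section as a set of non-overlapping primitives; coordinates are from the bounding-box lower-left.
Vertical leg: 12 × 70, A = 840 mm², y = 35 mm, Ī = 343 000 mm⁴.
Horizontal leg (remainder): 128 × 12, A = 1 536 mm², y = 6 mm, Ī = 18 432 mm⁴.
Centroid: ȳ = ΣA·y / ΣA = 16.25 mm.
Transfer each piece to the centroidal x-axis using Ī + A·d² with d = y − 16.25:
  vertical leg: d = 18.75 mm → contributes +638 233 mm⁴
  horizontal leg (remainder): d = -10.25 mm → contributes +179 888 mm⁴
Total I = 818 120 mm⁴.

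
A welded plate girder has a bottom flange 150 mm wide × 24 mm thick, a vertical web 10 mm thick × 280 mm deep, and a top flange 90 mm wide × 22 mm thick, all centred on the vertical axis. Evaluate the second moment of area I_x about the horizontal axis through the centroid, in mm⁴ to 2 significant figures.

Split into non-overlapping primitives; take the origin at the lower-left of the bounding box.
Bottom plate: 150 × 24, A = 3 600 mm², y = 12 mm, Ī = 172 800 mm⁴.
Web plate: 10 × 280, A = 2 800 mm², y = 164 mm, Ī = 18 293 333 mm⁴.
Top plate: 90 × 22, A = 1 980 mm², y = 315 mm, Ī = 79 860 mm⁴.
Centroid: ȳ = ΣA·y / ΣA = 134.4 mm.
Transfer each piece to the horizontal axis through the centroid using Ī + A·d² with d = y − 134.4:
  bottom plate: d = -122.4 mm → contributes +54 089 049 mm⁴
  web plate: d = 29.62 mm → contributes +20 749 985 mm⁴
  top plate: d = 180.6 mm → contributes +64 674 933 mm⁴
Total I = 139 513 967 mm⁴.

I_x ≈ 1.4 × 10⁸ mm⁴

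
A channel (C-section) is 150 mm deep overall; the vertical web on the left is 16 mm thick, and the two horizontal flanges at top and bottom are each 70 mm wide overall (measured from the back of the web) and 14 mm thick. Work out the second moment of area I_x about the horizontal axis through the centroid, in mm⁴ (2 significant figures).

Decompose the section into non-overlapping parts with the origin at the bottom-left of its bounding rectangle.
Web: 16 × 150, A = 2 400 mm², y = 75 mm, Ī = 4 500 000 mm⁴.
Top flange (beyond web): 54 × 14, A = 756 mm², y = 143 mm, Ī = 12 348 mm⁴.
Bottom flange (beyond web): 54 × 14, A = 756 mm², y = 7 mm, Ī = 12 348 mm⁴.
By symmetry the centroid is at mid-height, ȳ = 75 mm.
Transfer each piece to the horizontal axis through the centroid using Ī + A·d² with d = y − 75:
  web: d = 0 mm → contributes +4 500 000 mm⁴
  top flange (beyond web): d = 68 mm → contributes +3 508 092 mm⁴
  bottom flange (beyond web): d = -68 mm → contributes +3 508 092 mm⁴
Total I = 11 516 184 mm⁴.

I_x ≈ 1.2 × 10⁷ mm⁴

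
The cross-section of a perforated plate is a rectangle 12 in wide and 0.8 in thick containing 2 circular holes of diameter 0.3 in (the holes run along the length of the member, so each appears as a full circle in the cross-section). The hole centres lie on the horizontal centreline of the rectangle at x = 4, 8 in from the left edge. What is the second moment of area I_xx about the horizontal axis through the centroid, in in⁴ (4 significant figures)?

Split into non-overlapping primitives; take the origin at the lower-left of the bounding box.
Plate: 12 × 0.8, A = 9.6 in², y = 0.4 in, Ī = 0.512 in⁴.
Hole 1 (subtracted): ⌀0.3, A = 0.0706858 in², y = 0.4 in, Ī = 0.000397608 in⁴.
Hole 2 (subtracted): ⌀0.3, A = 0.0706858 in², y = 0.4 in, Ī = 0.000397608 in⁴.
By symmetry the centroid is at mid-height, ȳ = 0.4 in.
All pieces are centred on the horizontal axis through the centroid, so I = ΣĪ (holes subtracted) = 0.511205 in⁴.

I_xx ≈ 0.5112 in⁴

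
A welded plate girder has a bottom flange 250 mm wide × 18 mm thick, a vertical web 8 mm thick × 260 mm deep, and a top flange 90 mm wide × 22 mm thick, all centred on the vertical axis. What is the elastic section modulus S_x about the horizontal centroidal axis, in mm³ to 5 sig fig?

S_x ≈ 6.4542 × 10⁵ mm³

Break the section into simple shapes (no overlaps), measuring from the bottom-left corner of the bounding box.
Bottom plate: 250 × 18, A = 4 500 mm², y = 9 mm, Ī = 121 500 mm⁴.
Web plate: 8 × 260, A = 2 080 mm², y = 148 mm, Ī = 11 717 333 mm⁴.
Top plate: 90 × 22, A = 1 980 mm², y = 289 mm, Ī = 79 860 mm⁴.
Centroid: ȳ = ΣA·y / ΣA = 107.5421 mm.
Transfer each piece to the horizontal centroidal axis using Ī + A·d² with d = y − 107.5421:
  bottom plate: d = -98.54206 mm → contributes +43 818 916 mm⁴
  web plate: d = 40.45794 mm → contributes +15 121 971 mm⁴
  top plate: d = 181.4579 mm → contributes +65 275 291 mm⁴
Total I = 124 216 178 mm⁴.
Extreme fibre distance c = 192.4579 mm; S = I/c = 645419.9 mm³.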